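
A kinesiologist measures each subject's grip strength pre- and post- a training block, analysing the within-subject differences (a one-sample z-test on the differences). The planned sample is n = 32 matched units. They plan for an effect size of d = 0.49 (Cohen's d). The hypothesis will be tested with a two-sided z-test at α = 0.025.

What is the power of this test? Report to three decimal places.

Power ≈ 0.702

Noncentrality parameter: δ = d·√n = 0.49 × √32 = 2.7719
Critical value for a two-sided test at α = 0.025: z_{α/2} = 2.241.
Power = Φ(δ − 2.241) + Φ(−δ − 2.241) = Φ(0.530) + Φ(-5.013) = 0.7021 + 0.0000 = 0.7021.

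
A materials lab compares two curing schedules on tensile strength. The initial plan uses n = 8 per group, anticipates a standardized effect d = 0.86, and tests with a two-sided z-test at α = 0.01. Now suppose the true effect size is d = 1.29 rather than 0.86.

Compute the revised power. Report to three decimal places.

Power ≈ 0.502

With d = 1.29: δ = d·√(n/2) = 1.29 × √(8/2) = 2.5800. Critical value z_{0.005} = 2.576.
Revised power = Φ(δ − 2.576) + Φ(−δ − 2.576) = Φ(0.004) + Φ(-5.156) = 0.5017 + 0.0000 = 0.5017.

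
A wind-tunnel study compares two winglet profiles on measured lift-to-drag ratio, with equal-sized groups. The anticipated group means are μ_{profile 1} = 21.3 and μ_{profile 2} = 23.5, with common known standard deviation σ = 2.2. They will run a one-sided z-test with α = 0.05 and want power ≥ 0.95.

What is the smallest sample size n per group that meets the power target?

Standardized effect: d = |μ_{profile 1} − μ_{profile 2}| / σ = |21.3 − 23.5| / 2.2 = 1.0000
For power 0.95 need Φ(δ − z_{0.05}) = 0.95, so δ = z_{0.05} + z_{0.05} = 1.645 + 1.645 = 3.290.
δ = d·√(n/2) ⇒ n = 2(δ/d)² = 2 × (3.290 / 1.0000)² = 21.64.
Rounding up, n = 22 per group.

n = 22 per group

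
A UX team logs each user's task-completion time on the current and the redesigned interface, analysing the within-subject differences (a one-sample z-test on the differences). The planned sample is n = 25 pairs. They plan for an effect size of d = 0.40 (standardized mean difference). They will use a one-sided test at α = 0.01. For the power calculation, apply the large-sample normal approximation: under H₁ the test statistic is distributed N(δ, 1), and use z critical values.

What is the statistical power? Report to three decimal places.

Power ≈ 0.372

Noncentrality parameter: δ = d·√n = 0.40 × √25 = 2.0000
Critical value for a one-sided test at α = 0.01: z_α = 2.326.
Power = Φ(δ − 2.326) = Φ(-0.326) = 0.3721.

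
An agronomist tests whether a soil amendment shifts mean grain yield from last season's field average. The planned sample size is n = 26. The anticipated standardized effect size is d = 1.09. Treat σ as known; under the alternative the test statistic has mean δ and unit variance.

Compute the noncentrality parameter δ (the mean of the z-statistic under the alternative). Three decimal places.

δ = d·√n = 1.09 × √26 = 5.5579

δ ≈ 5.558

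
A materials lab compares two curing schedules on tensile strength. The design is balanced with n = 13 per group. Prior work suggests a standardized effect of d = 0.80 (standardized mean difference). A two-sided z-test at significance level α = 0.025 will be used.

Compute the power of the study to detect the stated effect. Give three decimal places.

Power ≈ 0.420

Noncentrality parameter: δ = d·√(n/2) = 0.80 × √(13/2) = 2.0396
Two-sided α = 0.025 → critical value z_{0.0125} = 2.241.
Power = Φ(δ − 2.241) + Φ(−δ − 2.241) = Φ(-0.202) + Φ(-4.281) = 0.4200 + 0.0000 = 0.4200.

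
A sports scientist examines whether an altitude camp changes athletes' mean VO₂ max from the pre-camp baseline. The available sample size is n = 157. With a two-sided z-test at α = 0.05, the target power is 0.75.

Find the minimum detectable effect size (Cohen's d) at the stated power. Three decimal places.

Required noncentrality: δ = z_{0.025} + z_{0.25} = 1.960 + 0.674 = 2.634.
(Lower-tail contribution to power is negligible for δ > 0.)
δ = d·√n ⇒ d = δ/√n = 2.634/√157 = 0.2103.

d ≈ 0.210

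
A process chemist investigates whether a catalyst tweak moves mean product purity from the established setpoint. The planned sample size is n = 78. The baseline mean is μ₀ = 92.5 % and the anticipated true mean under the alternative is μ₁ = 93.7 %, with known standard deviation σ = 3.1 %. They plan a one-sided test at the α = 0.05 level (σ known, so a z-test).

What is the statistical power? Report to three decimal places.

Power ≈ 0.962

Standardized effect: d = |μ₁ − μ₀| / σ = |93.7 − 92.5| / 3.1 = 0.3871
Noncentrality parameter: δ = d·√n = 0.3871 × √78 = 3.4187
One-sided α = 0.05 → critical value z_{0.05} = 1.645.
Power = P(Z > 1.645 − δ) = Φ(1.774) = 0.9620.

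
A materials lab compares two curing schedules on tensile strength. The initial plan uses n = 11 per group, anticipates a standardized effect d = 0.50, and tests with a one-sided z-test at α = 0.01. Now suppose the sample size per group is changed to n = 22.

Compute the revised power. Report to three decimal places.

With n = 22 per group: δ = d·√(n/2) = 0.50 × √(22/2) = 1.6583. Critical value z_{0.01} = 2.326.
Revised power = Φ(δ − 2.326) = Φ(-0.668) = 0.2521.

Power ≈ 0.252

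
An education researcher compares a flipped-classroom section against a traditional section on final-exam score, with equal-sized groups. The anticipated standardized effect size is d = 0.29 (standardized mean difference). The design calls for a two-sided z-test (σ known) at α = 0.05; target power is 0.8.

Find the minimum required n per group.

n = 187 per group

Set Φ(δ − 1.960) = 0.8; then δ − 1.960 = Φ⁻¹(0.8) = 0.842, giving δ = 2.802.
(The Φ(−δ − z_{α/2}) term is vanishingly small for δ > 0 and is dropped in the standard sample-size formula.)
δ = d·√(n/2) ⇒ n = 2(δ/d)² = 2 × (2.802 / 0.29)² = 186.66.
Rounding up, n = 187 per group.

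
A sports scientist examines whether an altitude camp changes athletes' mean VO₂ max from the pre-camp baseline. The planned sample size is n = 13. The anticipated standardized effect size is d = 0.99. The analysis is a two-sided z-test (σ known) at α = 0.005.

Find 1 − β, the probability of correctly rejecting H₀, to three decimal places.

Power ≈ 0.777

Noncentrality parameter: δ = d·√n = 0.99 × √13 = 3.5695
Two-sided α = 0.005 → critical value z_{0.0025} = 2.807.
Power = Φ(δ − 2.807) + Φ(−δ − 2.807) = Φ(0.762) + Φ(-6.377) = 0.7771 + 0.0000 = 0.7771.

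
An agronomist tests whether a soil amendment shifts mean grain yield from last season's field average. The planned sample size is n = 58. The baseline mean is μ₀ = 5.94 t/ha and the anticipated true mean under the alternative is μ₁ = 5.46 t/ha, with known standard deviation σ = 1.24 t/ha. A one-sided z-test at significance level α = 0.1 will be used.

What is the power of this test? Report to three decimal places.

Standardized effect: d = |μ₁ − μ₀| / σ = |5.46 − 5.94| / 1.24 = 0.3871
Noncentrality parameter: δ = d·√n = 0.3871 × √58 = 2.9480
One-sided α = 0.1 → critical value z_{0.1} = 1.282.
Power = Φ(δ − 1.282) = Φ(1.666) = 0.9522.

Power ≈ 0.952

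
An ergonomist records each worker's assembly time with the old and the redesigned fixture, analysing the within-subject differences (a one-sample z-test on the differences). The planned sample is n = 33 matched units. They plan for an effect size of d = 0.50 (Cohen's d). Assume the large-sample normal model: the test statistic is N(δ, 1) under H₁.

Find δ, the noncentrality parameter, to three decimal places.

δ = d·√n = 0.50 × √33 = 2.8723

δ ≈ 2.872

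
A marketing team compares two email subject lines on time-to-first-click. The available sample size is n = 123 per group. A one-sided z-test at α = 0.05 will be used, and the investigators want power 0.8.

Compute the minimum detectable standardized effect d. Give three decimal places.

d ≈ 0.317

Required noncentrality: δ = z_{0.05} + z_{0.20} = 1.645 + 0.842 = 2.486.
δ = d·√(n/2) ⇒ d = δ/√(n/2) = 2.486/√(123/2) = 0.3171.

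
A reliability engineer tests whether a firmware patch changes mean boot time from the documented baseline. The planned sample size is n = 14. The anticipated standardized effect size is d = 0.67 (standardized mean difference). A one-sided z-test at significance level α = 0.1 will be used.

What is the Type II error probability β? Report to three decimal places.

β ≈ 0.110

Noncentrality parameter: δ = d·√n = 0.67 × √14 = 2.5069
Critical value for a one-sided test at α = 0.1: z_α = 1.282.
Power = P(Z > 1.282 − δ) = Φ(1.225) = 0.8898.
Type II error: β = 1 − power = 1 − 0.8898 = 0.1102.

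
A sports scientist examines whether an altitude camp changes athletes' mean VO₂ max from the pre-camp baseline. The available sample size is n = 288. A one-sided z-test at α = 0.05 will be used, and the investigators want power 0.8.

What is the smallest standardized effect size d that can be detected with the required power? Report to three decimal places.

d ≈ 0.147

Need Φ(δ − 1.645) = 0.8, so δ = 1.645 + 0.842 = 2.486.
δ = d·√n ⇒ d = δ/√n = 2.486/√288 = 0.1465.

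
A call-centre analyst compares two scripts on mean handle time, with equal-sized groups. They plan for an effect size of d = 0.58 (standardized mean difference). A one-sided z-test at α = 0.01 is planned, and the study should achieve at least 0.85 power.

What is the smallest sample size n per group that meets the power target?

For power 0.85 need Φ(δ − z_{0.01}) = 0.85, so δ = z_{0.01} + z_{0.15} = 2.326 + 1.036 = 3.363.
δ = d·√(n/2) ⇒ n = 2(δ/d)² = 2 × (3.363 / 0.58)² = 67.23.
Round up to the next whole unit.

n = 68 per group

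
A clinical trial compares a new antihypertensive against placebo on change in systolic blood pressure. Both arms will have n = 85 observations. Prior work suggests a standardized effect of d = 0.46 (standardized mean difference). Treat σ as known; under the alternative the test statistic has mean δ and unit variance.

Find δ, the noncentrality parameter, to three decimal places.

The noncentrality parameter scales effect size by the design's sample-size factor: δ = d·√(n/2) = 0.46 × √(85/2) = 2.9988

δ ≈ 2.999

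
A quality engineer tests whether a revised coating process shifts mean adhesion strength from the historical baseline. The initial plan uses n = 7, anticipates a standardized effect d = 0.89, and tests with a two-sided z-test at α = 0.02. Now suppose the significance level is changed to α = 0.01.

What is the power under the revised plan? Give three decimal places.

δ = d·√n = 0.89 × √7 = 2.3547 (unchanged). New critical value: z_{0.005} = 2.576.
Revised power = Φ(δ − 2.576) + Φ(−δ − 2.576) = Φ(-0.221) + Φ(-4.931) = 0.4125 + 0.0000 = 0.4125.

Power ≈ 0.413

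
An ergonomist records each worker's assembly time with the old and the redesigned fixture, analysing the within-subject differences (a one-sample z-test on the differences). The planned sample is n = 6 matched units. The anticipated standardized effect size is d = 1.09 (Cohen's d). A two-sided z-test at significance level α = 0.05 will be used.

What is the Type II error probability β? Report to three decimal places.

Noncentrality parameter: δ = d·√n = 1.09 × √6 = 2.6699
Two-sided α = 0.05 → critical value z_{0.025} = 1.960.
Power = Φ(δ − 1.960) + Φ(−δ − 1.960) = Φ(0.710) + Φ(-4.630) = 0.7611 + 0.0000 = 0.7611.
Type II error: β = 1 − power = 1 − 0.7611 = 0.2389.

β ≈ 0.239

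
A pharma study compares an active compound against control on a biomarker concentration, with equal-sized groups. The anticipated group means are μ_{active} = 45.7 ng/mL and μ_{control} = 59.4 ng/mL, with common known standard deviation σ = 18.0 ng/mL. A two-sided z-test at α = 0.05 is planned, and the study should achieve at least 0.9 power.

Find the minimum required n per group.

n = 37 per group

Standardized effect: d = |μ_{active} − μ_{control}| / σ = |45.7 − 59.4| / 18.0 = 0.7611
Set Φ(δ − 1.960) = 0.9; then δ − 1.960 = Φ⁻¹(0.9) = 1.282, giving δ = 3.242.
(The Φ(−δ − z_{α/2}) term is vanishingly small for δ > 0 and is dropped in the standard sample-size formula.)
δ = d·√(n/2) ⇒ n = 2(δ/d)² = 2 × (3.242 / 0.7611)² = 36.28.
Round up to the next whole unit.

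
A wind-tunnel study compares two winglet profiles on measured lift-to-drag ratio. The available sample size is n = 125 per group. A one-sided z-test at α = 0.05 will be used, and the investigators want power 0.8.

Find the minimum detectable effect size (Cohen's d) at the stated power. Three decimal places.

d ≈ 0.315

Need Φ(δ − 1.645) = 0.8, so δ = 1.645 + 0.842 = 2.486.
δ = d·√(n/2) ⇒ d = δ/√(n/2) = 2.486/√(125/2) = 0.3145.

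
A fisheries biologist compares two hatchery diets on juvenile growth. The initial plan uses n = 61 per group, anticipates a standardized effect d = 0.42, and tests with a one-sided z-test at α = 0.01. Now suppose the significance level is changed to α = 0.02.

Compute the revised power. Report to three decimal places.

δ = d·√(n/2) = 0.42 × √(61/2) = 2.3195 (unchanged). New critical value: z_{0.02} = 2.054.
Revised power = P(Z > 2.054 − δ) = Φ(0.266) = 0.6048.

Power ≈ 0.605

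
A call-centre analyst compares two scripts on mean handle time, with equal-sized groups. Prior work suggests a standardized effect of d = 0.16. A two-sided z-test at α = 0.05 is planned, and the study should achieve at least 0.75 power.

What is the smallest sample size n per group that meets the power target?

Set Φ(δ − 1.960) = 0.75; then δ − 1.960 = Φ⁻¹(0.75) = 0.674, giving δ = 2.634.
(The Φ(−δ − z_{α/2}) term is vanishingly small for δ > 0 and is dropped in the standard sample-size formula.)
δ = d·√(n/2) ⇒ n = 2(δ/d)² = 2 × (2.634 / 0.16)² = 542.21.
Round up to the next whole unit.

n = 543 per group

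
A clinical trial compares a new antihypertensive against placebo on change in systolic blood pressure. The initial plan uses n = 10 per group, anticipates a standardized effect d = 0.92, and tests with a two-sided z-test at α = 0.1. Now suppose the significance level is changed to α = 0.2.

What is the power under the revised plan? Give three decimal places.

Power ≈ 0.781

δ = d·√(n/2) = 0.92 × √(10/2) = 2.0572 (unchanged). New critical value: z_{0.1} = 1.282.
Revised power = Φ(δ − 1.282) + Φ(−δ − 1.282) = Φ(0.776) + Φ(-3.339) = 0.7810 + 0.0004 = 0.7814.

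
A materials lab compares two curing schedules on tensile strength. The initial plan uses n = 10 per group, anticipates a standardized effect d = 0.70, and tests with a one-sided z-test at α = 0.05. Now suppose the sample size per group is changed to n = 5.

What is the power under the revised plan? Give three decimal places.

With n = 5 per group: δ = d·√(n/2) = 0.70 × √(5/2) = 1.1068. Critical value z_{0.05} = 1.645.
Revised power = Φ(δ − 1.645) = Φ(-0.538) = 0.2953.

Power ≈ 0.295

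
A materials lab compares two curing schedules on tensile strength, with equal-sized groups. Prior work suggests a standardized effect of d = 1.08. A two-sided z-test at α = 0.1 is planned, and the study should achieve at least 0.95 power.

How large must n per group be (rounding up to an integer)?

n = 19 per group

For power 0.95 need Φ(δ − z_{0.05}) = 0.95, so δ = z_{0.05} + z_{0.05} = 1.645 + 1.645 = 3.290.
(Ignoring the negligible lower-tail rejection probability gives the usual closed-form inversion.)
δ = d·√(n/2) ⇒ n = 2(δ/d)² = 2 × (3.290 / 1.08)² = 18.56.
Rounding up, n = 19 per group.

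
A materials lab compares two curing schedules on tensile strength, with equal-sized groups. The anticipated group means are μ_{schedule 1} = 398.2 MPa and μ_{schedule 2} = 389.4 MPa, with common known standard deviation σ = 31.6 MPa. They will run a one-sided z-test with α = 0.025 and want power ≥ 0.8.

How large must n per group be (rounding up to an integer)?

Standardized effect: d = |μ_{schedule 1} − μ_{schedule 2}| / σ = |398.2 − 389.4| / 31.6 = 0.2785
For power 0.8 need Φ(δ − z_{0.025}) = 0.8, so δ = z_{0.025} + z_{0.20} = 1.960 + 0.842 = 2.802.
δ = d·√(n/2) ⇒ n = 2(δ/d)² = 2 × (2.802 / 0.2785)² = 202.42.
Round up to the next whole unit.

n = 203 per group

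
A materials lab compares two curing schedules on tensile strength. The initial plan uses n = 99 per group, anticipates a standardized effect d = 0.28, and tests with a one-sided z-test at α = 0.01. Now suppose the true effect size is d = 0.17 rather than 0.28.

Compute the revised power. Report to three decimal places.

With d = 0.17: δ = d·√(n/2) = 0.17 × √(99/2) = 1.1961. Critical value z_{0.01} = 2.326.
Revised power = P(Z > 2.326 − δ) = Φ(-1.130) = 0.1292.

Power ≈ 0.129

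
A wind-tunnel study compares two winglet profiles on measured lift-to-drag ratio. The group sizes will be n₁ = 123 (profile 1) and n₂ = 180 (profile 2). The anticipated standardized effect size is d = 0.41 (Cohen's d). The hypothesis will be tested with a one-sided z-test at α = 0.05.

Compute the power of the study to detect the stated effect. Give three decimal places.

Power ≈ 0.969

Noncentrality parameter: δ = d / √(1/n₁ + 1/n₂) = 0.41 / √(1/123 + 1/180) = 3.5047
Critical value for a one-sided test at α = 0.05: z_α = 1.645.
Power = Φ(δ − 1.645) = Φ(1.860) = 0.9685.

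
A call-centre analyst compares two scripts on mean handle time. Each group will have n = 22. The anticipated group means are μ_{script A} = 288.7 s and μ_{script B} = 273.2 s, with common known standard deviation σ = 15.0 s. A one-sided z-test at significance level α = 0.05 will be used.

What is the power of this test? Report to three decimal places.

Standardized effect: d = |μ_{script A} − μ_{script B}| / σ = |288.7 − 273.2| / 15.0 = 1.0333
Noncentrality parameter: δ = d·√(n/2) = 1.0333 × √(22/2) = 3.4272
One-sided α = 0.05 → critical value z_{0.05} = 1.645.
Power = P(Z > 1.645 − δ) = Φ(1.782) = 0.9627.

Power ≈ 0.963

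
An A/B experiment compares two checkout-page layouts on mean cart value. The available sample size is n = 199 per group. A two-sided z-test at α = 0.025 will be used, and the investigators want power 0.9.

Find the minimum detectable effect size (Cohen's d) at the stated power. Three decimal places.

d ≈ 0.353

Required noncentrality: δ = z_{0.0125} + z_{0.10} = 2.241 + 1.282 = 3.523.
(Lower-tail contribution to power is negligible for δ > 0.)
δ = d·√(n/2) ⇒ d = δ/√(n/2) = 3.523/√(199/2) = 0.3532.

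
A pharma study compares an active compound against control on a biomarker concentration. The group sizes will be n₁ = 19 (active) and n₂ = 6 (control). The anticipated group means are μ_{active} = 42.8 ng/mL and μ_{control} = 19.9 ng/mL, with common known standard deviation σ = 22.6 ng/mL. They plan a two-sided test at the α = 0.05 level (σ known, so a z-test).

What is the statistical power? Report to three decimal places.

Power ≈ 0.581

Standardized effect: d = |μ_{active} − μ_{control}| / σ = |42.8 − 19.9| / 22.6 = 1.0133
Noncentrality parameter: δ = d / √(1/n₁ + 1/n₂) = 1.0133 / √(1/19 + 1/6) = 2.1638
Critical value for a two-sided test at α = 0.05: z_{α/2} = 1.960.
Power = Φ(δ − 1.960) + Φ(−δ − 1.960) = Φ(0.204) + Φ(-4.124) = 0.5807 + 0.0000 = 0.5808.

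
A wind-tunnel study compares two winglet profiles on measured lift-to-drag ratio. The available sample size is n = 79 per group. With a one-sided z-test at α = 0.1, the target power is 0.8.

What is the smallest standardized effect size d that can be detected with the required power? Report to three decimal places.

Need Φ(δ − 1.282) = 0.8, so δ = 1.282 + 0.842 = 2.123.
δ = d·√(n/2) ⇒ d = δ/√(n/2) = 2.123/√(79/2) = 0.3378.

d ≈ 0.338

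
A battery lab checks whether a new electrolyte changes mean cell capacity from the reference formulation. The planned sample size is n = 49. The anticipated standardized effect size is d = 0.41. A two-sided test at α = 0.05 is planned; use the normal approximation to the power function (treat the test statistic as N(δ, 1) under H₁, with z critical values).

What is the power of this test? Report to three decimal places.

Power ≈ 0.819

Noncentrality parameter: δ = d·√n = 0.41 × √49 = 2.8700
Critical value for a two-sided test at α = 0.05: z_{α/2} = 1.960.
Power = Φ(δ − 1.960) + Φ(−δ − 1.960) = Φ(0.910) + Φ(-4.830) = 0.8186 + 0.0000 = 0.8186.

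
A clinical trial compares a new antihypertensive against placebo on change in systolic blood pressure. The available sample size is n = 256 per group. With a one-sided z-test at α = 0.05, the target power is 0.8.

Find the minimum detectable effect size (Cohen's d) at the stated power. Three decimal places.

Need Φ(δ − 1.645) = 0.8, so δ = 1.645 + 0.842 = 2.486.
δ = d·√(n/2) ⇒ d = δ/√(n/2) = 2.486/√(256/2) = 0.2198.

d ≈ 0.220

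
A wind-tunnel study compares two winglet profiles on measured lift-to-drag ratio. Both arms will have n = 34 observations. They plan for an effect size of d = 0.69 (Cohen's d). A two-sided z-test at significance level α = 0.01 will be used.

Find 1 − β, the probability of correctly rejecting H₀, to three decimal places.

Power ≈ 0.606

Noncentrality parameter: δ = d·√(n/2) = 0.69 × √(34/2) = 2.8449
Two-sided α = 0.01 → critical value z_{0.005} = 2.576.
Power = Φ(δ − 2.576) + Φ(−δ − 2.576) = Φ(0.269) + Φ(-5.421) = 0.6061 + 0.0000 = 0.6061.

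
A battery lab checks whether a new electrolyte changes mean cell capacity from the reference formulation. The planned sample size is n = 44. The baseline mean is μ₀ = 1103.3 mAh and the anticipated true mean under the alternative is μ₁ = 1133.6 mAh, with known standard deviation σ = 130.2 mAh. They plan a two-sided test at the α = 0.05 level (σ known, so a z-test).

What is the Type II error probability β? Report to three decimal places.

β ≈ 0.661

Standardized effect: d = |μ₁ − μ₀| / σ = |1133.6 − 1103.3| / 130.2 = 0.2327
Noncentrality parameter: δ = d·√n = 0.2327 × √44 = 1.5437
Two-sided α = 0.05 → critical value z_{0.025} = 1.960.
Power = Φ(δ − 1.960) + Φ(−δ − 1.960) = Φ(-0.416) + Φ(-3.504) = 0.3386 + 0.0002 = 0.3388.
Type II error: β = 1 − power = 1 − 0.3388 = 0.6612.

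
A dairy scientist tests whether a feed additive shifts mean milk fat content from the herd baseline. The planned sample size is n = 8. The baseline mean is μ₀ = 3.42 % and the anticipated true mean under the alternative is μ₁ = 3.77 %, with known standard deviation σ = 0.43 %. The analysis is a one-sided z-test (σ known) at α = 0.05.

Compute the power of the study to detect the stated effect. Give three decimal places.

Standardized effect: d = |μ₁ − μ₀| / σ = |3.77 − 3.42| / 0.43 = 0.8140
Noncentrality parameter: δ = d·√n = 0.8140 × √8 = 2.3022
One-sided α = 0.05 → critical value z_{0.05} = 1.645.
Power = Φ(δ − 1.645) = Φ(0.657) = 0.7445.

Power ≈ 0.745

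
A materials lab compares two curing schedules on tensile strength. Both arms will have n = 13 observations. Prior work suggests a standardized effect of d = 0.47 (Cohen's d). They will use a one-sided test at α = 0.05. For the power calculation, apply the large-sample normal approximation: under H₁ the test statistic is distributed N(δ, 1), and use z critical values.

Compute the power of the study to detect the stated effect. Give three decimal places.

Noncentrality parameter: λ = d·√(n/2) = 0.47 × √(13/2) = 1.1983
Critical value for a one-sided test at α = 0.05: z_α = 1.645.
Power = P(Z > 1.645 − λ) = Φ(-0.447) = 0.3276.

Power ≈ 0.328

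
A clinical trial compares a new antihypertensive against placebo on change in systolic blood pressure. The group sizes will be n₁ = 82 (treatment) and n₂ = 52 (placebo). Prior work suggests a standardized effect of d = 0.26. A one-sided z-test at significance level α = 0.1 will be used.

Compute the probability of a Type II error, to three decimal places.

Noncentrality parameter: δ = d / √(1/n₁ + 1/n₂) = 0.26 / √(1/82 + 1/52) = 1.4667
Critical value for a one-sided test at α = 0.1: z_α = 1.282.
Power = P(Z > 1.282 − δ) = Φ(0.185) = 0.5734.
Type II error: β = 1 − power = 1 − 0.5734 = 0.4266.

β ≈ 0.427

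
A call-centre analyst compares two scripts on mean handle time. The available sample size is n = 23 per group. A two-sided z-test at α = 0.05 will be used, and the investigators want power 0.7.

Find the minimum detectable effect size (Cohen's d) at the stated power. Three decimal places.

d ≈ 0.733

Need Φ(δ − 1.960) = 0.7, so δ = 1.960 + 0.524 = 2.484.
(Lower-tail contribution to power is negligible for δ > 0.)
δ = d·√(n/2) ⇒ d = δ/√(n/2) = 2.484/√(23/2) = 0.7326.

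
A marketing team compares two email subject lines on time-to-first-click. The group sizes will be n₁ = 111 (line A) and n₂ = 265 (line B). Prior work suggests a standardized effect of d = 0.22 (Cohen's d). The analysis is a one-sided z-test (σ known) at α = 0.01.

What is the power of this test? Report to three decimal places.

Noncentrality parameter: δ = d / √(1/n₁ + 1/n₂) = 0.22 / √(1/111 + 1/265) = 1.9459
Critical value for a one-sided test at α = 0.01: z_α = 2.326.
Power = P(Z > 2.326 − δ) = Φ(-0.380) = 0.3518.

Power ≈ 0.352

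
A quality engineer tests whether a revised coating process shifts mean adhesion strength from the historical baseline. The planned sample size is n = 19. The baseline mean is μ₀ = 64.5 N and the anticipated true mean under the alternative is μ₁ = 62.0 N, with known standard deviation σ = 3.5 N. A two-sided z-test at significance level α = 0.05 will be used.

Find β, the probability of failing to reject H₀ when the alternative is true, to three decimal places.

Standardized effect: d = |μ₁ − μ₀| / σ = |62.0 − 64.5| / 3.5 = 0.7143
Noncentrality parameter: δ = d·√n = 0.7143 × √19 = 3.1135
Two-sided α = 0.05 → critical value z_{0.025} = 1.960.
Power = Φ(δ − 1.960) + Φ(−δ − 1.960) = Φ(1.154) + Φ(-5.073) = 0.8757 + 0.0000 = 0.8757.
Type II error: β = 1 − power = 1 − 0.8757 = 0.1243.

β ≈ 0.124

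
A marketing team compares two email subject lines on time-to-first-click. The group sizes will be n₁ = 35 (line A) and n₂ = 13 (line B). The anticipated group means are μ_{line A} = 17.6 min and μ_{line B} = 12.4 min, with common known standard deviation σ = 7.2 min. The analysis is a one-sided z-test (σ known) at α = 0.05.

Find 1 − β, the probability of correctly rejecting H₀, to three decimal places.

Standardized effect: d = |μ_{line A} − μ_{line B}| / σ = |17.6 − 12.4| / 7.2 = 0.7222
Noncentrality parameter: δ = d / √(1/n₁ + 1/n₂) = 0.7222 / √(1/35 + 1/13) = 2.2236
Critical value for a one-sided test at α = 0.05: z_α = 1.645.
Power = P(Z > 1.645 − δ) = Φ(0.579) = 0.7186.

Power ≈ 0.719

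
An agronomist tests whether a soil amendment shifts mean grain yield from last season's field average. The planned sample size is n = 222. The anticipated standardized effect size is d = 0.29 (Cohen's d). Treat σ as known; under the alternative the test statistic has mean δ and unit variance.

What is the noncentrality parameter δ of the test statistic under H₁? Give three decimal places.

δ = d·√n = 0.29 × √222 = 4.3209

δ ≈ 4.321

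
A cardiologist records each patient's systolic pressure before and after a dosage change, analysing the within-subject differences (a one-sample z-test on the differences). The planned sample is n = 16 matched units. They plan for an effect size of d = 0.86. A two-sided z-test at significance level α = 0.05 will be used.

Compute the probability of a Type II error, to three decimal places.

Noncentrality parameter: δ = d·√n = 0.86 × √16 = 3.4400
Critical value for a two-sided test at α = 0.05: z_{α/2} = 1.960.
Power = Φ(δ − 1.960) + Φ(−δ − 1.960) = Φ(1.480) + Φ(-5.400) = 0.9306 + 0.0000 = 0.9306.
Type II error: β = 1 − power = 1 − 0.9306 = 0.0694.

β ≈ 0.069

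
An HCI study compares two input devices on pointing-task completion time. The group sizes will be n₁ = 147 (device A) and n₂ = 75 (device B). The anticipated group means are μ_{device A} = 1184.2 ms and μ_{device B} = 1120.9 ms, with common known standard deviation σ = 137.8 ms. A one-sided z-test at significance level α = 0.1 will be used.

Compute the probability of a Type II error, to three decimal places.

β ≈ 0.025

Standardized effect: d = |μ_{device A} − μ_{device B}| / σ = |1184.2 − 1120.9| / 137.8 = 0.4594
Noncentrality parameter: δ = d / √(1/n₁ + 1/n₂) = 0.4594 / √(1/147 + 1/75) = 3.2372
Critical value for a one-sided test at α = 0.1: z_α = 1.282.
Power = P(Z > 1.282 − δ) = Φ(1.956) = 0.9747.
Type II error: β = 1 − power = 1 − 0.9747 = 0.0253.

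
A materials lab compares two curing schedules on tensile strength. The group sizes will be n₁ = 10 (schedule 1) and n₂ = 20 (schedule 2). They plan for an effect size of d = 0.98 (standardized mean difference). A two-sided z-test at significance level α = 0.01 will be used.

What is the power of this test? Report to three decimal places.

Noncentrality parameter: δ = d / √(1/n₁ + 1/n₂) = 0.98 / √(1/10 + 1/20) = 2.5303
Two-sided α = 0.01 → critical value z_{0.005} = 2.576.
Power = Φ(δ − 2.576) + Φ(−δ − 2.576) = Φ(-0.045) + Φ(-5.106) = 0.4819 + 0.0000 = 0.4819.

Power ≈ 0.482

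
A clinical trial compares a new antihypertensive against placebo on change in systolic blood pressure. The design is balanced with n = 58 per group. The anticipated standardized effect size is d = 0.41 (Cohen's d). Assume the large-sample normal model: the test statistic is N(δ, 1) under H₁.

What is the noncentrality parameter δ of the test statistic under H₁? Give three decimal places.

δ ≈ 2.208

δ = d·√(n/2) = 0.41 × √(58/2) = 2.2079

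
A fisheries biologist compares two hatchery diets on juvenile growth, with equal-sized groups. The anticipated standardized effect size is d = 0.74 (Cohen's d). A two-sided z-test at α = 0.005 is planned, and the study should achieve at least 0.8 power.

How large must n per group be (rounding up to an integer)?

n = 49 per group

For power 0.8 need Φ(δ − z_{0.0025}) = 0.8, so δ = z_{0.0025} + z_{0.20} = 2.807 + 0.842 = 3.649.
(Ignoring the negligible lower-tail rejection probability gives the usual closed-form inversion.)
δ = d·√(n/2) ⇒ n = 2(δ/d)² = 2 × (3.649 / 0.74)² = 48.62.
Round up to the next whole unit.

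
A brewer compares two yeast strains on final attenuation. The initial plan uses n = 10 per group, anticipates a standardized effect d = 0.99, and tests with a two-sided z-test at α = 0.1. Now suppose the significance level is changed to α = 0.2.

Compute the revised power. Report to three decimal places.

δ = d·√(n/2) = 0.99 × √(10/2) = 2.2137 (unchanged). New critical value: z_{0.1} = 1.282.
Revised power = Φ(δ − 1.282) + Φ(−δ − 1.282) = Φ(0.932) + Φ(-3.495) = 0.8244 + 0.0002 = 0.8246.

Power ≈ 0.825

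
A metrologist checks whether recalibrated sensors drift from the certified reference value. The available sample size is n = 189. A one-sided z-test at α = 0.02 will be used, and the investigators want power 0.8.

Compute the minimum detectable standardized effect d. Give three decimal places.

d ≈ 0.211

Need Φ(δ − 2.054) = 0.8, so δ = 2.054 + 0.842 = 2.895.
δ = d·√n ⇒ d = δ/√n = 2.895/√189 = 0.2106.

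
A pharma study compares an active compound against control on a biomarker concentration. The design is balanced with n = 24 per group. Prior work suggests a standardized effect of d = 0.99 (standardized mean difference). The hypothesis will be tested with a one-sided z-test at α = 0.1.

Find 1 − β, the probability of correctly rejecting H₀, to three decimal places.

Power ≈ 0.984

Noncentrality parameter: δ = d·√(n/2) = 0.99 × √(24/2) = 3.4295
One-sided α = 0.1 → critical value z_{0.1} = 1.282.
Power = P(Z > 1.282 − δ) = Φ(2.148) = 0.9841.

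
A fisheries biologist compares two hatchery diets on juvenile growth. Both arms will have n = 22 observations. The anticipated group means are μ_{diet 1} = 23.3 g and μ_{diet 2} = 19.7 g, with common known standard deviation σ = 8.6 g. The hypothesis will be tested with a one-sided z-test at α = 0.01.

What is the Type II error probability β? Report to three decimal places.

β ≈ 0.826

Standardized effect: d = |μ_{diet 1} − μ_{diet 2}| / σ = |23.3 − 19.7| / 8.6 = 0.4186
Noncentrality parameter: δ = d·√(n/2) = 0.4186 × √(22/2) = 1.3884
Critical value for a one-sided test at α = 0.01: z_α = 2.326.
Power = Φ(δ − 2.326) = Φ(-0.938) = 0.1741.
Type II error: β = 1 − power = 1 − 0.1741 = 0.8259.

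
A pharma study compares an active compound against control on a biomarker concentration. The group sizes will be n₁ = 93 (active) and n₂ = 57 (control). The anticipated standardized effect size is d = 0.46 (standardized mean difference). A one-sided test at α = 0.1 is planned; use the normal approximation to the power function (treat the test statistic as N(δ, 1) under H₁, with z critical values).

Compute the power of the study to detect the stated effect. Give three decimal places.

Noncentrality parameter: δ = d / √(1/n₁ + 1/n₂) = 0.46 / √(1/93 + 1/57) = 2.7346
Critical value for a one-sided test at α = 0.1: z_α = 1.282.
Power = P(Z > 1.282 − δ) = Φ(1.453) = 0.9269.

Power ≈ 0.927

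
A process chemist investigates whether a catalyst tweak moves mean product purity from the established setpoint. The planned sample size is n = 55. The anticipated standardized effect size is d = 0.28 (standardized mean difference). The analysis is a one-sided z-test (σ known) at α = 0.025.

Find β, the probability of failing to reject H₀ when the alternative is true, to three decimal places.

β ≈ 0.454

Noncentrality parameter: δ = d·√n = 0.28 × √55 = 2.0765
One-sided α = 0.025 → critical value z_{0.025} = 1.960.
Power = P(Z > 1.960 − δ) = Φ(0.117) = 0.5464.
Type II error: β = 1 − power = 1 − 0.5464 = 0.4536.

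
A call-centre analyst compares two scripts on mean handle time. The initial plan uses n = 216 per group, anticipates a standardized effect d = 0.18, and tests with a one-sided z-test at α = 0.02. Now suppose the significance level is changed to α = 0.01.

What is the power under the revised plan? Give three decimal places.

δ = d·√(n/2) = 0.18 × √(216/2) = 1.8706 (unchanged). New critical value: z_{0.01} = 2.326.
Revised power = P(Z > 2.326 − δ) = Φ(-0.456) = 0.3243.

Power ≈ 0.324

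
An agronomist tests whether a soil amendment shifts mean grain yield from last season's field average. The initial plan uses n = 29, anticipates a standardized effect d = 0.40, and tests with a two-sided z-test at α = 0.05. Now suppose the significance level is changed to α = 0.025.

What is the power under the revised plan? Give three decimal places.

Power ≈ 0.465

δ = d·√n = 0.40 × √29 = 2.1541 (unchanged). New critical value: z_{0.0125} = 2.241.
Revised power = Φ(δ − 2.241) + Φ(−δ − 2.241) = Φ(-0.087) + Φ(-4.395) = 0.4652 + 0.0000 = 0.4652.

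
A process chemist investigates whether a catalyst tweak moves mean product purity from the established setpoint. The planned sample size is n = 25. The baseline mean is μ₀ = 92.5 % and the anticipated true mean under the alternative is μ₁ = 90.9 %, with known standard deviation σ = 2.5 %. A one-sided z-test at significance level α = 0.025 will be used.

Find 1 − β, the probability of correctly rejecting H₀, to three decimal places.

Standardized effect: d = |μ₁ − μ₀| / σ = |90.9 − 92.5| / 2.5 = 0.6400
Noncentrality parameter: δ = d·√n = 0.6400 × √25 = 3.2000
One-sided α = 0.025 → critical value z_{0.025} = 1.960.
Power = Φ(δ − 1.960) = Φ(1.240) = 0.8925.

Power ≈ 0.893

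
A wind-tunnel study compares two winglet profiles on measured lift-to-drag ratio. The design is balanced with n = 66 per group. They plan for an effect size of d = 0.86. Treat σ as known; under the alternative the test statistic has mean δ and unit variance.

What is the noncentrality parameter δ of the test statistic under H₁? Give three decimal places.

The noncentrality parameter scales effect size by the design's sample-size factor: δ = d·√(n/2) = 0.86 × √(66/2) = 4.9403

δ ≈ 4.940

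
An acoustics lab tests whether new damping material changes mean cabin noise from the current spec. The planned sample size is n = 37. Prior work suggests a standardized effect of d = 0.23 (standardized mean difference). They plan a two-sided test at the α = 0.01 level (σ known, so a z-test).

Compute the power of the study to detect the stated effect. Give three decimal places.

Noncentrality parameter: λ = d·√n = 0.23 × √37 = 1.3990
Two-sided α = 0.01 → critical value z_{0.005} = 2.576.
Power = Φ(λ − 2.576) + Φ(−λ − 2.576) = Φ(-1.177) + Φ(-3.975) = 0.1196 + 0.0000 = 0.1197.

Power ≈ 0.120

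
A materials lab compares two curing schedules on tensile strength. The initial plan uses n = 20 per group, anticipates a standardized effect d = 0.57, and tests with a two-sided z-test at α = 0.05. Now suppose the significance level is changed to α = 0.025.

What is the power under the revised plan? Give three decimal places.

δ = d·√(n/2) = 0.57 × √(20/2) = 1.8025 (unchanged). New critical value: z_{0.0125} = 2.241.
Revised power = Φ(δ − 2.241) + Φ(−δ − 2.241) = Φ(-0.439) + Φ(-4.044) = 0.3304 + 0.0000 = 0.3304.

Power ≈ 0.330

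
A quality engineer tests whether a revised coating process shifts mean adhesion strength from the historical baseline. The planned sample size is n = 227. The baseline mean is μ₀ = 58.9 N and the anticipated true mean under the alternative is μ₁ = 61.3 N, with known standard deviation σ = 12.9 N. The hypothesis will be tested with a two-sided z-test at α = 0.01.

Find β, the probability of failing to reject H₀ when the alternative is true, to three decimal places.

Standardized effect: d = |μ₁ − μ₀| / σ = |61.3 − 58.9| / 12.9 = 0.1860
Noncentrality parameter: δ = d·√n = 0.1860 × √227 = 2.8031
Critical value for a two-sided test at α = 0.01: z_{α/2} = 2.576.
Power = Φ(δ − 2.576) + Φ(−δ − 2.576) = Φ(0.227) + Φ(-5.379) = 0.5899 + 0.0000 = 0.5899.
Type II error: β = 1 − power = 1 − 0.5899 = 0.4101.

β ≈ 0.410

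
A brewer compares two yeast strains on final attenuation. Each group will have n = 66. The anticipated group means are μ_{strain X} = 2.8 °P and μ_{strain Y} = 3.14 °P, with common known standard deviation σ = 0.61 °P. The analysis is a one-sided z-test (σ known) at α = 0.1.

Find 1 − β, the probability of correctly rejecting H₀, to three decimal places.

Power ≈ 0.973

Standardized effect: d = |μ_{strain X} − μ_{strain Y}| / σ = |2.8 − 3.14| / 0.61 = 0.5574
Noncentrality parameter: δ = d·√(n/2) = 0.5574 × √(66/2) = 3.2019
Critical value for a one-sided test at α = 0.1: z_α = 1.282.
Power = Φ(δ − 1.282) = Φ(1.920) = 0.9726.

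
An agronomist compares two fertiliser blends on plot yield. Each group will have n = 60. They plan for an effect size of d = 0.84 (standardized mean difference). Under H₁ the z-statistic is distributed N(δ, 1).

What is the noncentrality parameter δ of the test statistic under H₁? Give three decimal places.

δ = d·√(n/2) = 0.84 × √(60/2) = 4.6009

δ ≈ 4.601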